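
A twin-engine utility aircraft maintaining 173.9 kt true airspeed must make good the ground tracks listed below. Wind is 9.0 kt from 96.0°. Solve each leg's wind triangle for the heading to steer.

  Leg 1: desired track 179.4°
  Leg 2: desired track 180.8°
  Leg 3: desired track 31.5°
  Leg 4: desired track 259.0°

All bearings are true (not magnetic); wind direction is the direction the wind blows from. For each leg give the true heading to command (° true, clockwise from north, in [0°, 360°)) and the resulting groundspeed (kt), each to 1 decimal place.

Leg 1: desired track 179.4°; wind correction -2.9° → command heading 176.5°, groundspeed 172.6 kt
Leg 2: desired track 180.8°; wind correction -3.0° → command heading 177.8°, groundspeed 172.9 kt
Leg 3: desired track 31.5°; wind correction +2.7° → command heading 34.2°, groundspeed 169.8 kt
Leg 4: desired track 259.0°; wind correction -0.9° → command heading 258.1°, groundspeed 182.5 kt

Leg 1: heading=176.5°, groundspeed=172.6 kt
Leg 2: heading=177.8°, groundspeed=172.9 kt
Leg 3: heading=34.2°, groundspeed=169.8 kt
Leg 4: heading=258.1°, groundspeed=182.5 kt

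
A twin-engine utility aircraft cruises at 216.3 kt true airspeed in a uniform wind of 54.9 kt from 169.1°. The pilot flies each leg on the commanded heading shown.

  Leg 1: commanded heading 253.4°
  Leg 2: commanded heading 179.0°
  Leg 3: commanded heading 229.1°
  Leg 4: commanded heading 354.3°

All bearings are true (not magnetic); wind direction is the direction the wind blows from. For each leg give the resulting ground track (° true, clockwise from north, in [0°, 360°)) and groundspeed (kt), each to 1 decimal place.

Leg 1: track=267.9°, groundspeed=217.8 kt
Leg 2: track=182.3°, groundspeed=162.5 kt
Leg 3: track=243.2°, groundspeed=194.7 kt
Leg 4: track=353.2°, groundspeed=271.0 kt

Leg 1: heading 253.4°; drift +14.5° → track 267.9°, groundspeed 217.8 kt
Leg 2: heading 179.0°; drift +3.3° → track 182.3°, groundspeed 162.5 kt
Leg 3: heading 229.1°; drift +14.1° → track 243.2°, groundspeed 194.7 kt
Leg 4: heading 354.3°; drift -1.1° → track 353.2°, groundspeed 271.0 kt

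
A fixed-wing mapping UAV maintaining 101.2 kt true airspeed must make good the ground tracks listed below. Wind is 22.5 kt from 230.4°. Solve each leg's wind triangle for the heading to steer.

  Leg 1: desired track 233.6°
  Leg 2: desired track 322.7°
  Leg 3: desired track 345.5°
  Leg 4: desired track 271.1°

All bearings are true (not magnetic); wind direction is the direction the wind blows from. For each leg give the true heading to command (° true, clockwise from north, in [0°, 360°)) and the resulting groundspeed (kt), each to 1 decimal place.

Leg 1: heading=232.9°, groundspeed=78.7 kt
Leg 2: heading=309.9°, groundspeed=99.6 kt
Leg 3: heading=333.9°, groundspeed=108.7 kt
Leg 4: heading=262.8°, groundspeed=83.1 kt

Leg 1: desired track 233.6°; wind correction -0.7° → command heading 232.9°, groundspeed 78.7 kt
Leg 2: desired track 322.7°; wind correction -12.8° → command heading 309.9°, groundspeed 99.6 kt
Leg 3: desired track 345.5°; wind correction -11.6° → command heading 333.9°, groundspeed 108.7 kt
Leg 4: desired track 271.1°; wind correction -8.3° → command heading 262.8°, groundspeed 83.1 kt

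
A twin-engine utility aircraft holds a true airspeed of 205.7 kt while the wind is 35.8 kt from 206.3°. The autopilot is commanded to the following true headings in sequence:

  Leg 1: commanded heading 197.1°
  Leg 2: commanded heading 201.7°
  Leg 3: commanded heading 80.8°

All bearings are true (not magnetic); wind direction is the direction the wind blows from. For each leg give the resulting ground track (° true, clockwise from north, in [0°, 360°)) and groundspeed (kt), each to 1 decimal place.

Leg 1: heading 197.1°; drift -1.9° → track 195.2°, groundspeed 170.5 kt
Leg 2: heading 201.7°; drift -1.0° → track 200.7°, groundspeed 170.0 kt
Leg 3: heading 80.8°; drift -7.3° → track 73.5°, groundspeed 228.4 kt

Leg 1: track=195.2°, groundspeed=170.5 kt
Leg 2: track=200.7°, groundspeed=170.0 kt
Leg 3: track=73.5°, groundspeed=228.4 kt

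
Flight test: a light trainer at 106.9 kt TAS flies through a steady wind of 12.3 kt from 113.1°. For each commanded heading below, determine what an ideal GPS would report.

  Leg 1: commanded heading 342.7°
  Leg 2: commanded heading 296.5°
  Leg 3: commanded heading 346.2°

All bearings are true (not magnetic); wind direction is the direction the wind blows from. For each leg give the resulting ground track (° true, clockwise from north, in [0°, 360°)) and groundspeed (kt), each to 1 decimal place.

Leg 1: track=338.0°, groundspeed=115.3 kt
Leg 2: track=296.1°, groundspeed=119.2 kt
Leg 3: track=341.3°, groundspeed=114.7 kt

Leg 1: heading 342.7°; drift -4.7° → track 338.0°, groundspeed 115.3 kt
Leg 2: heading 296.5°; drift -0.4° → track 296.1°, groundspeed 119.2 kt
Leg 3: heading 346.2°; drift -4.9° → track 341.3°, groundspeed 114.7 kt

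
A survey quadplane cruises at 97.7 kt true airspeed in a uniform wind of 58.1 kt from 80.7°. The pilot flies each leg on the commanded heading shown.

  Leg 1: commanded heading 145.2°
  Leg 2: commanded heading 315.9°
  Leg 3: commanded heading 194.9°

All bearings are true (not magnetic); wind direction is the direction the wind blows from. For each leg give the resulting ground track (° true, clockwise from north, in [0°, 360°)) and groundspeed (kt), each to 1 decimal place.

Leg 1: heading 145.2°; drift +35.8° → track 181.0°, groundspeed 89.6 kt
Leg 2: heading 315.9°; drift -20.0° → track 295.9°, groundspeed 139.3 kt
Leg 3: heading 194.9°; drift +23.6° → track 218.5°, groundspeed 132.6 kt

Leg 1: track=181.0°, groundspeed=89.6 kt
Leg 2: track=295.9°, groundspeed=139.3 kt
Leg 3: track=218.5°, groundspeed=132.6 kt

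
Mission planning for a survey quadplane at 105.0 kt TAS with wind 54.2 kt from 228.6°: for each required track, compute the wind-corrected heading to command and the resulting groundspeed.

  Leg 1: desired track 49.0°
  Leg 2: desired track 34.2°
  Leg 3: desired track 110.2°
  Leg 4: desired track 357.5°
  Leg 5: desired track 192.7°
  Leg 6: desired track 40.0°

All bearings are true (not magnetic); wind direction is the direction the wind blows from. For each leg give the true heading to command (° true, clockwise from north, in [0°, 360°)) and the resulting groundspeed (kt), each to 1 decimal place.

Leg 1: desired track 49.0°; wind correction +0.2° → command heading 49.2°, groundspeed 159.2 kt
Leg 2: desired track 34.2°; wind correction -7.4° → command heading 26.8°, groundspeed 156.6 kt
Leg 3: desired track 110.2°; wind correction +27.0° → command heading 137.2°, groundspeed 119.3 kt
Leg 4: desired track 357.5°; wind correction -23.7° → command heading 333.8°, groundspeed 130.2 kt
Leg 5: desired track 192.7°; wind correction +17.6° → command heading 210.3°, groundspeed 56.2 kt
Leg 6: desired track 40.0°; wind correction -4.4° → command heading 35.6°, groundspeed 158.3 kt

Leg 1: heading=49.2°, groundspeed=159.2 kt
Leg 2: heading=26.8°, groundspeed=156.6 kt
Leg 3: heading=137.2°, groundspeed=119.3 kt
Leg 4: heading=333.8°, groundspeed=130.2 kt
Leg 5: heading=210.3°, groundspeed=56.2 kt
Leg 6: heading=35.6°, groundspeed=158.3 kt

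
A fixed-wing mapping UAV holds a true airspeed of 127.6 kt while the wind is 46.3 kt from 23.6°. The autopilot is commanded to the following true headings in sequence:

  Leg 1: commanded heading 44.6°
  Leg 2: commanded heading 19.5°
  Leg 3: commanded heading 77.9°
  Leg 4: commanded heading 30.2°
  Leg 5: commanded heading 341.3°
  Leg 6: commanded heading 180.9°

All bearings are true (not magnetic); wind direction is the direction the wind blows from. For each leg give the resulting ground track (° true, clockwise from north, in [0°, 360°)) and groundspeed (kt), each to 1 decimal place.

Leg 1: heading 44.6°; drift +11.1° → track 55.7°, groundspeed 86.0 kt
Leg 2: heading 19.5°; drift -2.3° → track 17.2°, groundspeed 81.5 kt
Leg 3: heading 77.9°; drift +20.5° → track 98.4°, groundspeed 107.4 kt
Leg 4: heading 30.2°; drift +3.7° → track 33.9°, groundspeed 81.8 kt
Leg 5: heading 341.3°; drift -18.5° → track 322.8°, groundspeed 98.4 kt
Leg 6: heading 180.9°; drift +6.0° → track 186.9°, groundspeed 171.2 kt

Leg 1: track=55.7°, groundspeed=86.0 kt
Leg 2: track=17.2°, groundspeed=81.5 kt
Leg 3: track=98.4°, groundspeed=107.4 kt
Leg 4: track=33.9°, groundspeed=81.8 kt
Leg 5: track=322.8°, groundspeed=98.4 kt
Leg 6: track=186.9°, groundspeed=171.2 kt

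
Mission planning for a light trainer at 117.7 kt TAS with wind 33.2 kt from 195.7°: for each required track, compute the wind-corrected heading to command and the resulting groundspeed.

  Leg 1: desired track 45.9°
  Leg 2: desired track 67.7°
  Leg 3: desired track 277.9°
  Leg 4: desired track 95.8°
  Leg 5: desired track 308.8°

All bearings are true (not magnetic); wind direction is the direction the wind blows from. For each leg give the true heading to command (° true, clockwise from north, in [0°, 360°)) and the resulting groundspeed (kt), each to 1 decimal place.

Leg 1: desired track 45.9°; wind correction +8.2° → command heading 54.1°, groundspeed 145.2 kt
Leg 2: desired track 67.7°; wind correction +12.8° → command heading 80.5°, groundspeed 135.2 kt
Leg 3: desired track 277.9°; wind correction -16.2° → command heading 261.7°, groundspeed 108.5 kt
Leg 4: desired track 95.8°; wind correction +16.1° → command heading 111.9°, groundspeed 118.8 kt
Leg 5: desired track 308.8°; wind correction -15.0° → command heading 293.8°, groundspeed 126.7 kt

Leg 1: heading=54.1°, groundspeed=145.2 kt
Leg 2: heading=80.5°, groundspeed=135.2 kt
Leg 3: heading=261.7°, groundspeed=108.5 kt
Leg 4: heading=111.9°, groundspeed=118.8 kt
Leg 5: heading=293.8°, groundspeed=126.7 kt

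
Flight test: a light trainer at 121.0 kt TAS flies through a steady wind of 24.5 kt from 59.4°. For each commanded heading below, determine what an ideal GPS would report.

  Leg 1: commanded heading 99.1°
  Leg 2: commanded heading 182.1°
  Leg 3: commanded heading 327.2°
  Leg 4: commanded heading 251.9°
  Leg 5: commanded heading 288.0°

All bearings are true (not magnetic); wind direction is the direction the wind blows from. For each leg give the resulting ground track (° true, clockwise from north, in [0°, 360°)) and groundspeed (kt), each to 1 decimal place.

Leg 1: track=107.8°, groundspeed=103.3 kt
Leg 2: track=190.8°, groundspeed=135.8 kt
Leg 3: track=315.8°, groundspeed=124.4 kt
Leg 4: track=249.8°, groundspeed=145.0 kt
Leg 5: track=280.4°, groundspeed=138.4 kt

Leg 1: heading 99.1°; drift +8.7° → track 107.8°, groundspeed 103.3 kt
Leg 2: heading 182.1°; drift +8.7° → track 190.8°, groundspeed 135.8 kt
Leg 3: heading 327.2°; drift -11.4° → track 315.8°, groundspeed 124.4 kt
Leg 4: heading 251.9°; drift -2.1° → track 249.8°, groundspeed 145.0 kt
Leg 5: heading 288.0°; drift -7.6° → track 280.4°, groundspeed 138.4 kt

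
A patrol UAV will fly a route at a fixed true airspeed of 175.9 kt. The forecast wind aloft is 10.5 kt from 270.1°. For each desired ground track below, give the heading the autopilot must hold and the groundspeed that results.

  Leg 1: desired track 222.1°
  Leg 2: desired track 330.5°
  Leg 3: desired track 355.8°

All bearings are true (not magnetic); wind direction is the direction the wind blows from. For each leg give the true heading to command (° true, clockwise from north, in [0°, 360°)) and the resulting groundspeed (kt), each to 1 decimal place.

Leg 1: desired track 222.1°; wind correction +2.5° → command heading 224.6°, groundspeed 168.7 kt
Leg 2: desired track 330.5°; wind correction -3.0° → command heading 327.5°, groundspeed 170.5 kt
Leg 3: desired track 355.8°; wind correction -3.4° → command heading 352.4°, groundspeed 174.8 kt

Leg 1: heading=224.6°, groundspeed=168.7 kt
Leg 2: heading=327.5°, groundspeed=170.5 kt
Leg 3: heading=352.4°, groundspeed=174.8 kt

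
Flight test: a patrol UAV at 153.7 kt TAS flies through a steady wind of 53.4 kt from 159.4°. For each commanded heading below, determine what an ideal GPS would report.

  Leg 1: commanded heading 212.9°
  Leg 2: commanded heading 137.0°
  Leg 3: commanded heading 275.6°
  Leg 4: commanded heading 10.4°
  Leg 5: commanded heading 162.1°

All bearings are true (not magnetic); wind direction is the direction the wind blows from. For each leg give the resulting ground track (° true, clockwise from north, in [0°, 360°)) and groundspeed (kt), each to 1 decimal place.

Leg 1: heading 212.9°; drift +19.4° → track 232.3°, groundspeed 129.3 kt
Leg 2: heading 137.0°; drift -11.0° → track 126.0°, groundspeed 106.3 kt
Leg 3: heading 275.6°; drift +15.1° → track 290.7°, groundspeed 183.6 kt
Leg 4: heading 10.4°; drift -7.9° → track 2.5°, groundspeed 201.4 kt
Leg 5: heading 162.1°; drift +1.4° → track 163.5°, groundspeed 100.4 kt

Leg 1: track=232.3°, groundspeed=129.3 kt
Leg 2: track=126.0°, groundspeed=106.3 kt
Leg 3: track=290.7°, groundspeed=183.6 kt
Leg 4: track=2.5°, groundspeed=201.4 kt
Leg 5: track=163.5°, groundspeed=100.4 kt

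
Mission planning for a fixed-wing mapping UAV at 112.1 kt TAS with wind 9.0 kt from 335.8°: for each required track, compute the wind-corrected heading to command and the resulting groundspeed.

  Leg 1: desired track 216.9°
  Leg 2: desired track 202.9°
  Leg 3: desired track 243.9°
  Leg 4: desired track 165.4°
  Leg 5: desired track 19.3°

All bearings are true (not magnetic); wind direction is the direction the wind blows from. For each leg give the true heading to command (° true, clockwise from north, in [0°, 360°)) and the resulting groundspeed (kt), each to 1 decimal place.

Leg 1: desired track 216.9°; wind correction +4.0° → command heading 220.9°, groundspeed 116.2 kt
Leg 2: desired track 202.9°; wind correction +3.4° → command heading 206.3°, groundspeed 118.0 kt
Leg 3: desired track 243.9°; wind correction +4.6° → command heading 248.5°, groundspeed 112.0 kt
Leg 4: desired track 165.4°; wind correction +0.8° → command heading 166.2°, groundspeed 121.0 kt
Leg 5: desired track 19.3°; wind correction -3.2° → command heading 16.1°, groundspeed 105.4 kt

Leg 1: heading=220.9°, groundspeed=116.2 kt
Leg 2: heading=206.3°, groundspeed=118.0 kt
Leg 3: heading=248.5°, groundspeed=112.0 kt
Leg 4: heading=166.2°, groundspeed=121.0 kt
Leg 5: heading=16.1°, groundspeed=105.4 kt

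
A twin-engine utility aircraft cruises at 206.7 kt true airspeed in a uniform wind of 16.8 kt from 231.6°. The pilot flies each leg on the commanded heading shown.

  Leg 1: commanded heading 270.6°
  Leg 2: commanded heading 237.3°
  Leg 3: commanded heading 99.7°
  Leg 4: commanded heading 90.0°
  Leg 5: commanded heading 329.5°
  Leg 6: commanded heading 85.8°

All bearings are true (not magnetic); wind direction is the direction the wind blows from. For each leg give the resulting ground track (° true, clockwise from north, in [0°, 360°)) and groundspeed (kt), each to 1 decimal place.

Leg 1: track=273.7°, groundspeed=193.9 kt
Leg 2: track=237.8°, groundspeed=190.0 kt
Leg 3: track=96.4°, groundspeed=218.3 kt
Leg 4: track=87.3°, groundspeed=220.1 kt
Leg 5: track=334.1°, groundspeed=209.7 kt
Leg 6: track=83.3°, groundspeed=220.8 kt

Leg 1: heading 270.6°; drift +3.1° → track 273.7°, groundspeed 193.9 kt
Leg 2: heading 237.3°; drift +0.5° → track 237.8°, groundspeed 190.0 kt
Leg 3: heading 99.7°; drift -3.3° → track 96.4°, groundspeed 218.3 kt
Leg 4: heading 90.0°; drift -2.7° → track 87.3°, groundspeed 220.1 kt
Leg 5: heading 329.5°; drift +4.6° → track 334.1°, groundspeed 209.7 kt
Leg 6: heading 85.8°; drift -2.5° → track 83.3°, groundspeed 220.8 kt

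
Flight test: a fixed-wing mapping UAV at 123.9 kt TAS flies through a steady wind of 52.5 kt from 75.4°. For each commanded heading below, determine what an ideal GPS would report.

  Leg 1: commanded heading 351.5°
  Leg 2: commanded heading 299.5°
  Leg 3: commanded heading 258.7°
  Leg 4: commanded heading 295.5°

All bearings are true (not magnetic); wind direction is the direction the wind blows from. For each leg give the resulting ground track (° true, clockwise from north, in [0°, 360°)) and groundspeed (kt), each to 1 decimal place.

Leg 1: track=327.7°, groundspeed=129.3 kt
Leg 2: track=286.8°, groundspeed=165.7 kt
Leg 3: track=257.7°, groundspeed=176.3 kt
Leg 4: track=283.9°, groundspeed=167.5 kt

Leg 1: heading 351.5°; drift -23.8° → track 327.7°, groundspeed 129.3 kt
Leg 2: heading 299.5°; drift -12.7° → track 286.8°, groundspeed 165.7 kt
Leg 3: heading 258.7°; drift -1.0° → track 257.7°, groundspeed 176.3 kt
Leg 4: heading 295.5°; drift -11.6° → track 283.9°, groundspeed 167.5 kt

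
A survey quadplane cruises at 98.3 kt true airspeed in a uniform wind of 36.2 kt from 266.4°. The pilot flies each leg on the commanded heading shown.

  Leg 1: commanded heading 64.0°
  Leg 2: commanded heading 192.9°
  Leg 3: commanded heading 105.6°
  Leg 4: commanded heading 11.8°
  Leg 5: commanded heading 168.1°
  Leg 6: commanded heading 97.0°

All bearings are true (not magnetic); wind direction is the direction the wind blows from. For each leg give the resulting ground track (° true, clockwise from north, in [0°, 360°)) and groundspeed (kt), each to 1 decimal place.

Leg 1: heading 64.0°; drift +6.0° → track 70.0°, groundspeed 132.5 kt
Leg 2: heading 192.9°; drift -21.5° → track 171.4°, groundspeed 94.6 kt
Leg 3: heading 105.6°; drift -5.1° → track 100.5°, groundspeed 133.0 kt
Leg 4: heading 11.8°; drift +17.9° → track 29.7°, groundspeed 113.4 kt
Leg 5: heading 168.1°; drift -19.1° → track 149.0°, groundspeed 109.5 kt
Leg 6: heading 97.0°; drift -2.8° → track 94.2°, groundspeed 134.0 kt

Leg 1: track=70.0°, groundspeed=132.5 kt
Leg 2: track=171.4°, groundspeed=94.6 kt
Leg 3: track=100.5°, groundspeed=133.0 kt
Leg 4: track=29.7°, groundspeed=113.4 kt
Leg 5: track=149.0°, groundspeed=109.5 kt
Leg 6: track=94.2°, groundspeed=134.0 kt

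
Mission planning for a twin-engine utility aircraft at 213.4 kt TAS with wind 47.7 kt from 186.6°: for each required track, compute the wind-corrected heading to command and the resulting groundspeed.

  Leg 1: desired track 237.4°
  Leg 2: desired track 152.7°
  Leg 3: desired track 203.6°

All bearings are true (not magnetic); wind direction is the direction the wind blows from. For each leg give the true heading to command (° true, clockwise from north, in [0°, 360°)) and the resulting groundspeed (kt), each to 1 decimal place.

Leg 1: heading=227.4°, groundspeed=180.0 kt
Leg 2: heading=159.9°, groundspeed=172.1 kt
Leg 3: heading=199.9°, groundspeed=167.3 kt

Leg 1: desired track 237.4°; wind correction -10.0° → command heading 227.4°, groundspeed 180.0 kt
Leg 2: desired track 152.7°; wind correction +7.2° → command heading 159.9°, groundspeed 172.1 kt
Leg 3: desired track 203.6°; wind correction -3.7° → command heading 199.9°, groundspeed 167.3 kt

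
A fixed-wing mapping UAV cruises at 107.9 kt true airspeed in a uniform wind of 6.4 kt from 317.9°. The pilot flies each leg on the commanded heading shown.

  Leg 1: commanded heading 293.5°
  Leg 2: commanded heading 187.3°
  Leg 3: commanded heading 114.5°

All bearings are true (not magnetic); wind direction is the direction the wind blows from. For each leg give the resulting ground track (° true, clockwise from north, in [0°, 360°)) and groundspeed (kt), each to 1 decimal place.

Leg 1: track=292.0°, groundspeed=102.1 kt
Leg 2: track=184.8°, groundspeed=112.2 kt
Leg 3: track=115.8°, groundspeed=113.8 kt

Leg 1: heading 293.5°; drift -1.5° → track 292.0°, groundspeed 102.1 kt
Leg 2: heading 187.3°; drift -2.5° → track 184.8°, groundspeed 112.2 kt
Leg 3: heading 114.5°; drift +1.3° → track 115.8°, groundspeed 113.8 kt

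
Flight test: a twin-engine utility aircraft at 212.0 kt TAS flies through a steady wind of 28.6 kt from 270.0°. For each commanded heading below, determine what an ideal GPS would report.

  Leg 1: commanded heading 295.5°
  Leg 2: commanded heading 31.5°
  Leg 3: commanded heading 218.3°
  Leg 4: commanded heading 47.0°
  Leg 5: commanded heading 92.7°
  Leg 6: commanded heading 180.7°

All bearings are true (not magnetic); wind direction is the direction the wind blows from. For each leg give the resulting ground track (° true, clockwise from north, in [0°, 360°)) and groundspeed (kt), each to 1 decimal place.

Leg 1: heading 295.5°; drift +3.8° → track 299.3°, groundspeed 186.6 kt
Leg 2: heading 31.5°; drift +6.1° → track 37.6°, groundspeed 228.2 kt
Leg 3: heading 218.3°; drift -6.6° → track 211.7°, groundspeed 195.6 kt
Leg 4: heading 47.0°; drift +4.8° → track 51.8°, groundspeed 233.7 kt
Leg 5: heading 92.7°; drift -0.3° → track 92.4°, groundspeed 240.6 kt
Leg 6: heading 180.7°; drift -7.7° → track 173.0°, groundspeed 213.6 kt

Leg 1: track=299.3°, groundspeed=186.6 kt
Leg 2: track=37.6°, groundspeed=228.2 kt
Leg 3: track=211.7°, groundspeed=195.6 kt
Leg 4: track=51.8°, groundspeed=233.7 kt
Leg 5: track=92.4°, groundspeed=240.6 kt
Leg 6: track=173.0°, groundspeed=213.6 kt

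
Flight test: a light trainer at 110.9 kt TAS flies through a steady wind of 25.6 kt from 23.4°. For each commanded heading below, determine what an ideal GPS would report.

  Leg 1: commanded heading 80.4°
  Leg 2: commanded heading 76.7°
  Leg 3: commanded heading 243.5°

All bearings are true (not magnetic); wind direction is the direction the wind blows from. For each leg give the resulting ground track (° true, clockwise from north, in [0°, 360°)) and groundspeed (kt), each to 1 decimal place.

Leg 1: heading 80.4°; drift +12.5° → track 92.9°, groundspeed 99.3 kt
Leg 2: heading 76.7°; drift +12.1° → track 88.8°, groundspeed 97.8 kt
Leg 3: heading 243.5°; drift -7.2° → track 236.3°, groundspeed 131.5 kt

Leg 1: track=92.9°, groundspeed=99.3 kt
Leg 2: track=88.8°, groundspeed=97.8 kt
Leg 3: track=236.3°, groundspeed=131.5 kt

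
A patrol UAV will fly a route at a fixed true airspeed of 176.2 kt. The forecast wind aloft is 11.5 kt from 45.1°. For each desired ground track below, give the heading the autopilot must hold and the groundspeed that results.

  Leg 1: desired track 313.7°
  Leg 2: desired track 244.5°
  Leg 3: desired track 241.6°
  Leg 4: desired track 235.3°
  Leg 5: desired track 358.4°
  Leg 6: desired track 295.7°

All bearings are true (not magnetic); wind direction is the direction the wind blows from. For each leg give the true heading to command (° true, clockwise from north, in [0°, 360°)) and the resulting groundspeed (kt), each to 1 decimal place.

Leg 1: desired track 313.7°; wind correction +3.7° → command heading 317.4°, groundspeed 176.1 kt
Leg 2: desired track 244.5°; wind correction +1.2° → command heading 245.7°, groundspeed 187.0 kt
Leg 3: desired track 241.6°; wind correction +1.1° → command heading 242.7°, groundspeed 187.2 kt
Leg 4: desired track 235.3°; wind correction +0.7° → command heading 236.0°, groundspeed 187.5 kt
Leg 5: desired track 358.4°; wind correction +2.7° → command heading 1.1°, groundspeed 168.1 kt
Leg 6: desired track 295.7°; wind correction +3.5° → command heading 299.2°, groundspeed 179.7 kt

Leg 1: heading=317.4°, groundspeed=176.1 kt
Leg 2: heading=245.7°, groundspeed=187.0 kt
Leg 3: heading=242.7°, groundspeed=187.2 kt
Leg 4: heading=236.0°, groundspeed=187.5 kt
Leg 5: heading=1.1°, groundspeed=168.1 kt
Leg 6: heading=299.2°, groundspeed=179.7 kt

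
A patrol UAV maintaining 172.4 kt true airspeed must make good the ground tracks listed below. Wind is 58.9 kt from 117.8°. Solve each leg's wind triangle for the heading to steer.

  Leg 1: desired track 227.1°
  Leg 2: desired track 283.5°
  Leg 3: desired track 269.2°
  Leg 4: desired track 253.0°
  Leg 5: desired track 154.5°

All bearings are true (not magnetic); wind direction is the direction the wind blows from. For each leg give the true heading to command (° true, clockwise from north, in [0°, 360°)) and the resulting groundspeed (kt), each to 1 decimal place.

Leg 1: desired track 227.1°; wind correction -18.8° → command heading 208.3°, groundspeed 182.7 kt
Leg 2: desired track 283.5°; wind correction -4.8° → command heading 278.7°, groundspeed 228.9 kt
Leg 3: desired track 269.2°; wind correction -9.4° → command heading 259.8°, groundspeed 221.8 kt
Leg 4: desired track 253.0°; wind correction -13.9° → command heading 239.1°, groundspeed 209.1 kt
Leg 5: desired track 154.5°; wind correction -11.8° → command heading 142.7°, groundspeed 121.5 kt

Leg 1: heading=208.3°, groundspeed=182.7 kt
Leg 2: heading=278.7°, groundspeed=228.9 kt
Leg 3: heading=259.8°, groundspeed=221.8 kt
Leg 4: heading=239.1°, groundspeed=209.1 kt
Leg 5: heading=142.7°, groundspeed=121.5 kt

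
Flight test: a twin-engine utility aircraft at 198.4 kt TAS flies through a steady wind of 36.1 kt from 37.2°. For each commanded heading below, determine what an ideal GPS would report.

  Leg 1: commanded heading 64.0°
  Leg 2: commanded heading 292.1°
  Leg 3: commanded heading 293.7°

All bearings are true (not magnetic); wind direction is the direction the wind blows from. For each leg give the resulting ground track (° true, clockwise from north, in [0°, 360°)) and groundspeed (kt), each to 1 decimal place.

Leg 1: heading 64.0°; drift +5.6° → track 69.6°, groundspeed 167.0 kt
Leg 2: heading 292.1°; drift -9.5° → track 282.6°, groundspeed 210.7 kt
Leg 3: heading 293.7°; drift -9.6° → track 284.1°, groundspeed 209.8 kt

Leg 1: track=69.6°, groundspeed=167.0 kt
Leg 2: track=282.6°, groundspeed=210.7 kt
Leg 3: track=284.1°, groundspeed=209.8 kt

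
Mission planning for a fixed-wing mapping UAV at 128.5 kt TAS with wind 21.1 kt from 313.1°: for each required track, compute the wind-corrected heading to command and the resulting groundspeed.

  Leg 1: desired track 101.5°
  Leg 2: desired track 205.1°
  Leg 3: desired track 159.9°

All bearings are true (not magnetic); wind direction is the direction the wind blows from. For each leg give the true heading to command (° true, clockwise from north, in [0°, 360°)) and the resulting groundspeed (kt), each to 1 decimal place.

Leg 1: heading=96.6°, groundspeed=146.0 kt
Leg 2: heading=214.1°, groundspeed=133.4 kt
Leg 3: heading=164.1°, groundspeed=147.0 kt

Leg 1: desired track 101.5°; wind correction -4.9° → command heading 96.6°, groundspeed 146.0 kt
Leg 2: desired track 205.1°; wind correction +9.0° → command heading 214.1°, groundspeed 133.4 kt
Leg 3: desired track 159.9°; wind correction +4.2° → command heading 164.1°, groundspeed 147.0 kt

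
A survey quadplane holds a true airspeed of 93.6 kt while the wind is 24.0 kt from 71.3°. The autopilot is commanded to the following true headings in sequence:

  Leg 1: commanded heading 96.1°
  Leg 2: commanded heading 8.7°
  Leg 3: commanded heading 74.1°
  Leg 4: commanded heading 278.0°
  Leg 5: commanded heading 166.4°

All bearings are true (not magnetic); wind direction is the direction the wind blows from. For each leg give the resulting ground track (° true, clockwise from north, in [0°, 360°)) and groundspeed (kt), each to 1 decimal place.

Leg 1: track=104.1°, groundspeed=72.5 kt
Leg 2: track=354.2°, groundspeed=85.3 kt
Leg 3: track=75.1°, groundspeed=69.6 kt
Leg 4: track=272.6°, groundspeed=115.5 kt
Leg 5: track=180.4°, groundspeed=98.7 kt

Leg 1: heading 96.1°; drift +8.0° → track 104.1°, groundspeed 72.5 kt
Leg 2: heading 8.7°; drift -14.5° → track 354.2°, groundspeed 85.3 kt
Leg 3: heading 74.1°; drift +1.0° → track 75.1°, groundspeed 69.6 kt
Leg 4: heading 278.0°; drift -5.4° → track 272.6°, groundspeed 115.5 kt
Leg 5: heading 166.4°; drift +14.0° → track 180.4°, groundspeed 98.7 kt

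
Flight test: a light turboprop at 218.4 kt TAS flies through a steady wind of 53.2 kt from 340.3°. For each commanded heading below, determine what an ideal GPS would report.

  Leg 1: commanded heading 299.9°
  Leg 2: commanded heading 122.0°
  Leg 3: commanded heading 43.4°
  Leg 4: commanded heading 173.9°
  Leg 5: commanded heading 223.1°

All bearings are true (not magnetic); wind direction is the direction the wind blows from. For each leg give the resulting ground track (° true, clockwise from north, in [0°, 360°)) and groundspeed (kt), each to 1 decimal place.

Leg 1: track=288.9°, groundspeed=181.2 kt
Leg 2: track=129.2°, groundspeed=262.2 kt
Leg 3: track=57.1°, groundspeed=200.0 kt
Leg 4: track=171.2°, groundspeed=270.4 kt
Leg 5: track=212.1°, groundspeed=247.3 kt

Leg 1: heading 299.9°; drift -11.0° → track 288.9°, groundspeed 181.2 kt
Leg 2: heading 122.0°; drift +7.2° → track 129.2°, groundspeed 262.2 kt
Leg 3: heading 43.4°; drift +13.7° → track 57.1°, groundspeed 200.0 kt
Leg 4: heading 173.9°; drift -2.7° → track 171.2°, groundspeed 270.4 kt
Leg 5: heading 223.1°; drift -11.0° → track 212.1°, groundspeed 247.3 kt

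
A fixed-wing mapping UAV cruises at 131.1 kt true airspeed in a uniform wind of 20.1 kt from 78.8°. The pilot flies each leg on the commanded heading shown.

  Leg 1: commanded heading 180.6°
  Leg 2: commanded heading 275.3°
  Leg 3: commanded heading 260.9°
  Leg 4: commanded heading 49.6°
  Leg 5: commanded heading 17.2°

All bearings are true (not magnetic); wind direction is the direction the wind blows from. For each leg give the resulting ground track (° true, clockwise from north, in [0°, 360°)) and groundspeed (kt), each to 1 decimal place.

Leg 1: track=188.9°, groundspeed=136.6 kt
Leg 2: track=273.1°, groundspeed=150.5 kt
Leg 3: track=260.6°, groundspeed=151.2 kt
Leg 4: track=44.7°, groundspeed=114.0 kt
Leg 5: track=8.9°, groundspeed=122.8 kt

Leg 1: heading 180.6°; drift +8.3° → track 188.9°, groundspeed 136.6 kt
Leg 2: heading 275.3°; drift -2.2° → track 273.1°, groundspeed 150.5 kt
Leg 3: heading 260.9°; drift -0.3° → track 260.6°, groundspeed 151.2 kt
Leg 4: heading 49.6°; drift -4.9° → track 44.7°, groundspeed 114.0 kt
Leg 5: heading 17.2°; drift -8.3° → track 8.9°, groundspeed 122.8 kt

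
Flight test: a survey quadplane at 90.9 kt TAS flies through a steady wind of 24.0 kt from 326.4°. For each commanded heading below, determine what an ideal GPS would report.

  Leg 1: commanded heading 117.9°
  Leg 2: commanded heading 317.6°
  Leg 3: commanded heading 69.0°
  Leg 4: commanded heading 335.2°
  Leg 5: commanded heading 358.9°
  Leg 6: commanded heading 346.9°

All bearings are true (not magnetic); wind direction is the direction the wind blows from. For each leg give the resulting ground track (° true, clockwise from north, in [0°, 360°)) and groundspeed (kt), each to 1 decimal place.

Leg 1: heading 117.9°; drift +5.8° → track 123.7°, groundspeed 112.6 kt
Leg 2: heading 317.6°; drift -3.1° → track 314.5°, groundspeed 67.3 kt
Leg 3: heading 69.0°; drift +13.7° → track 82.7°, groundspeed 98.9 kt
Leg 4: heading 335.2°; drift +3.1° → track 338.3°, groundspeed 67.3 kt
Leg 5: heading 358.9°; drift +10.3° → track 9.2°, groundspeed 71.8 kt
Leg 6: heading 346.9°; drift +7.0° → track 353.9°, groundspeed 68.9 kt

Leg 1: track=123.7°, groundspeed=112.6 kt
Leg 2: track=314.5°, groundspeed=67.3 kt
Leg 3: track=82.7°, groundspeed=98.9 kt
Leg 4: track=338.3°, groundspeed=67.3 kt
Leg 5: track=9.2°, groundspeed=71.8 kt
Leg 6: track=353.9°, groundspeed=68.9 kt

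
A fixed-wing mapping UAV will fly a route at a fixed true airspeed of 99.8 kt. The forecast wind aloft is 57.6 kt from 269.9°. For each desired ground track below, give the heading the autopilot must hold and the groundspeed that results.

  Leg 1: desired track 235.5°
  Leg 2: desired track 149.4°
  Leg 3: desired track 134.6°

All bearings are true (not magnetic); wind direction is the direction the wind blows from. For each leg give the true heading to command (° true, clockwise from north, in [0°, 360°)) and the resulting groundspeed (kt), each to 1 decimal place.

Leg 1: heading=254.5°, groundspeed=46.8 kt
Leg 2: heading=179.2°, groundspeed=115.8 kt
Leg 3: heading=158.6°, groundspeed=132.1 kt

Leg 1: desired track 235.5°; wind correction +19.0° → command heading 254.5°, groundspeed 46.8 kt
Leg 2: desired track 149.4°; wind correction +29.8° → command heading 179.2°, groundspeed 115.8 kt
Leg 3: desired track 134.6°; wind correction +24.0° → command heading 158.6°, groundspeed 132.1 kt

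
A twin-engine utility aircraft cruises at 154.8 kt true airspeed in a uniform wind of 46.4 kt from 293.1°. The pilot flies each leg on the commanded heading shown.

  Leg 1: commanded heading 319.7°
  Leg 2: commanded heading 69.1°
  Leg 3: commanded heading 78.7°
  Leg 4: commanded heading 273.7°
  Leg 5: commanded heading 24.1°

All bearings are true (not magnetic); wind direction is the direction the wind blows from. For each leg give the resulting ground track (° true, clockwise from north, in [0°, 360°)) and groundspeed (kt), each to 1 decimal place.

Leg 1: heading 319.7°; drift +10.4° → track 330.1°, groundspeed 115.2 kt
Leg 2: heading 69.1°; drift +9.7° → track 78.8°, groundspeed 190.9 kt
Leg 3: heading 78.7°; drift +7.7° → track 86.4°, groundspeed 194.9 kt
Leg 4: heading 273.7°; drift -7.9° → track 265.8°, groundspeed 112.1 kt
Leg 5: heading 24.1°; drift +16.6° → track 40.7°, groundspeed 162.4 kt

Leg 1: track=330.1°, groundspeed=115.2 kt
Leg 2: track=78.8°, groundspeed=190.9 kt
Leg 3: track=86.4°, groundspeed=194.9 kt
Leg 4: track=265.8°, groundspeed=112.1 kt
Leg 5: track=40.7°, groundspeed=162.4 kt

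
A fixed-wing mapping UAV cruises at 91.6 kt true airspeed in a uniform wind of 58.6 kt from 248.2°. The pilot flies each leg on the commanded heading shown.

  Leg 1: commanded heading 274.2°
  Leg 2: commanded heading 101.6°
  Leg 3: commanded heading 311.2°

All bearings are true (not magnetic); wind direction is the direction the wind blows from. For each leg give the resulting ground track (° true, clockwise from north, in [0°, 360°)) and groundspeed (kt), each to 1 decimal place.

Leg 1: track=307.6°, groundspeed=46.6 kt
Leg 2: track=88.7°, groundspeed=144.2 kt
Leg 3: track=350.0°, groundspeed=83.4 kt

Leg 1: heading 274.2°; drift +33.4° → track 307.6°, groundspeed 46.6 kt
Leg 2: heading 101.6°; drift -12.9° → track 88.7°, groundspeed 144.2 kt
Leg 3: heading 311.2°; drift +38.8° → track 350.0°, groundspeed 83.4 kt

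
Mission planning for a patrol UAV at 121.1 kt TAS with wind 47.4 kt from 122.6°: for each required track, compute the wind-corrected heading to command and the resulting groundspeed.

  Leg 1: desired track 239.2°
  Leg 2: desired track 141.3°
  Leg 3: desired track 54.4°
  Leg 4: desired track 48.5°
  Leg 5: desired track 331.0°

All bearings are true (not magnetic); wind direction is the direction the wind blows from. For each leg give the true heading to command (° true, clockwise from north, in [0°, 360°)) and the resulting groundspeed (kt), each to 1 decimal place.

Leg 1: heading=218.7°, groundspeed=134.7 kt
Leg 2: heading=134.1°, groundspeed=75.2 kt
Leg 3: heading=75.7°, groundspeed=95.2 kt
Leg 4: heading=70.6°, groundspeed=99.2 kt
Leg 5: heading=341.7°, groundspeed=160.7 kt

Leg 1: desired track 239.2°; wind correction -20.5° → command heading 218.7°, groundspeed 134.7 kt
Leg 2: desired track 141.3°; wind correction -7.2° → command heading 134.1°, groundspeed 75.2 kt
Leg 3: desired track 54.4°; wind correction +21.3° → command heading 75.7°, groundspeed 95.2 kt
Leg 4: desired track 48.5°; wind correction +22.1° → command heading 70.6°, groundspeed 99.2 kt
Leg 5: desired track 331.0°; wind correction +10.7° → command heading 341.7°, groundspeed 160.7 kt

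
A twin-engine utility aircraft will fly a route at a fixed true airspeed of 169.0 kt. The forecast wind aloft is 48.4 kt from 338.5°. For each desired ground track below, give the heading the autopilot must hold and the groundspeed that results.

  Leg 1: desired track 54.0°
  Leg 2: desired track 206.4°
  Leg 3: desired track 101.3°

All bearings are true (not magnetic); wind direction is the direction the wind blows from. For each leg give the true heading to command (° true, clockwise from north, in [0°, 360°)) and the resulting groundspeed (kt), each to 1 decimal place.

Leg 1: desired track 54.0°; wind correction -16.1° → command heading 37.9°, groundspeed 150.3 kt
Leg 2: desired track 206.4°; wind correction +12.3° → command heading 218.7°, groundspeed 197.6 kt
Leg 3: desired track 101.3°; wind correction -13.9° → command heading 87.4°, groundspeed 190.2 kt

Leg 1: heading=37.9°, groundspeed=150.3 kt
Leg 2: heading=218.7°, groundspeed=197.6 kt
Leg 3: heading=87.4°, groundspeed=190.2 kt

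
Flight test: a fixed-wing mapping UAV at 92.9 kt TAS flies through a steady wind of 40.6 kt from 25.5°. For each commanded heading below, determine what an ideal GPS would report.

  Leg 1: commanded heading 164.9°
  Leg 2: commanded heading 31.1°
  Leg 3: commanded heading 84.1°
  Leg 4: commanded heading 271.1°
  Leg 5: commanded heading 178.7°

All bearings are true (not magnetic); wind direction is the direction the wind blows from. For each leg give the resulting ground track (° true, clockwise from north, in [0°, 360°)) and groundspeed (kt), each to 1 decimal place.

Leg 1: track=177.0°, groundspeed=126.5 kt
Leg 2: track=35.4°, groundspeed=52.6 kt
Leg 3: track=109.9°, groundspeed=79.7 kt
Leg 4: track=252.5°, groundspeed=115.7 kt
Leg 5: track=186.8°, groundspeed=130.4 kt

Leg 1: heading 164.9°; drift +12.1° → track 177.0°, groundspeed 126.5 kt
Leg 2: heading 31.1°; drift +4.3° → track 35.4°, groundspeed 52.6 kt
Leg 3: heading 84.1°; drift +25.8° → track 109.9°, groundspeed 79.7 kt
Leg 4: heading 271.1°; drift -18.6° → track 252.5°, groundspeed 115.7 kt
Leg 5: heading 178.7°; drift +8.1° → track 186.8°, groundspeed 130.4 kt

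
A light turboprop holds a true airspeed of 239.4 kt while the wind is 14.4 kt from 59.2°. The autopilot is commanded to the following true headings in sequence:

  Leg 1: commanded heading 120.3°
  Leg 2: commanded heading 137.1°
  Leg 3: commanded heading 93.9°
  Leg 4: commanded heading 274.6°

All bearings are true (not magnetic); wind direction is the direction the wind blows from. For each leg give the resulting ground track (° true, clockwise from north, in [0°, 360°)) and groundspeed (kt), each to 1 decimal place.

Leg 1: heading 120.3°; drift +3.1° → track 123.4°, groundspeed 232.8 kt
Leg 2: heading 137.1°; drift +3.4° → track 140.5°, groundspeed 236.8 kt
Leg 3: heading 93.9°; drift +2.1° → track 96.0°, groundspeed 227.7 kt
Leg 4: heading 274.6°; drift -1.9° → track 272.7°, groundspeed 251.3 kt

Leg 1: track=123.4°, groundspeed=232.8 kt
Leg 2: track=140.5°, groundspeed=236.8 kt
Leg 3: track=96.0°, groundspeed=227.7 kt
Leg 4: track=272.7°, groundspeed=251.3 kt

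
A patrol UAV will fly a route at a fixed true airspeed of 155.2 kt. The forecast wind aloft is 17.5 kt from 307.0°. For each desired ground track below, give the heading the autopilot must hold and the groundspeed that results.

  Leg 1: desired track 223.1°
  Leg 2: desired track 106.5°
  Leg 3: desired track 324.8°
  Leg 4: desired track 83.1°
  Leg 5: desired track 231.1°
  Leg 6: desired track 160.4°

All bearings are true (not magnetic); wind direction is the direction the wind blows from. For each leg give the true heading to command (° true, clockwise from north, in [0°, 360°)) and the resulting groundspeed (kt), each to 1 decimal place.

Leg 1: heading=229.5°, groundspeed=152.4 kt
Leg 2: heading=104.2°, groundspeed=171.5 kt
Leg 3: heading=322.8°, groundspeed=138.4 kt
Leg 4: heading=78.6°, groundspeed=167.3 kt
Leg 5: heading=237.4°, groundspeed=150.0 kt
Leg 6: heading=164.0°, groundspeed=169.5 kt

Leg 1: desired track 223.1°; wind correction +6.4° → command heading 229.5°, groundspeed 152.4 kt
Leg 2: desired track 106.5°; wind correction -2.3° → command heading 104.2°, groundspeed 171.5 kt
Leg 3: desired track 324.8°; wind correction -2.0° → command heading 322.8°, groundspeed 138.4 kt
Leg 4: desired track 83.1°; wind correction -4.5° → command heading 78.6°, groundspeed 167.3 kt
Leg 5: desired track 231.1°; wind correction +6.3° → command heading 237.4°, groundspeed 150.0 kt
Leg 6: desired track 160.4°; wind correction +3.6° → command heading 164.0°, groundspeed 169.5 kt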